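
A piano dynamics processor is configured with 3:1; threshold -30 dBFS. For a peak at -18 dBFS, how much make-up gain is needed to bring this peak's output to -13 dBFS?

Without make-up, output = threshold + overshoot/3 = -30 + 4 = -26 dBFS.
Gap to target: 13 dB.

13 dB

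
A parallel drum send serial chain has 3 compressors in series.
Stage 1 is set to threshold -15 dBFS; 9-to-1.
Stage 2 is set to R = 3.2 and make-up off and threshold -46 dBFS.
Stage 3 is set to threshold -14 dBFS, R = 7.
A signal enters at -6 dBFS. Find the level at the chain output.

-36 dBFS

Stage 1: 9 dB above -15 dBFS, reduced 9:1 to 1 dB above → -14 dBFS.
Stage 2: 32 dB above -46 dBFS, reduced 3.2:1 to 10 dB above → -36 dBFS.
Stage 3: -36 dBFS is at or below the -14 dBFS threshold — no compression; output -36 dBFS.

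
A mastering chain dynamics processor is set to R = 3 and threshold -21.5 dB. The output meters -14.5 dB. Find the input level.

-0.5 dB

That's 7 dB above the -21.5 dB threshold.
Input overshoot = R × output overshoot = 21 dB → input = -21.5 + 21 = -0.5 dB.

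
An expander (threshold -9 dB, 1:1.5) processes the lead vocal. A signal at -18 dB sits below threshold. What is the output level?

The input is 9 dB below the -9 dB threshold.
A 1:1.5 expander multiplies undershoot by 1.5: 9 × 1.5 = 13.5 dB below threshold.
Output = -9 − 13.5 = -22.5 dB.

-22.5 dB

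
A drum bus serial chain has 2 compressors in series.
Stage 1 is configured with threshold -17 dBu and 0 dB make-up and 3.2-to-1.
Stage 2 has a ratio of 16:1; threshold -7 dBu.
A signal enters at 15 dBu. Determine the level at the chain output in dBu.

-7 dBu

Stage 1: 15 dBu is 32 dB over -17 dBu; at 3.2:1 that becomes 10 dB over, giving -7 dBu.
Stage 2: below threshold (-7 ≤ -7); passes unchanged; output -7 dBu.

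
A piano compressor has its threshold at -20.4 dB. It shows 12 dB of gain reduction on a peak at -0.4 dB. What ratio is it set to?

2.5:1

Input overshoot = -0.4 − (-20.4) = 20 dB.
Output overshoot = 20 − 12 = 8 dB.
Ratio = input overshoot / output overshoot = 20 / 8 = 2.5.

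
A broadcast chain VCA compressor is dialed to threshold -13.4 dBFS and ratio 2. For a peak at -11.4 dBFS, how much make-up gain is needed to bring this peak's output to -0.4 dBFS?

12 dB

Overshoot 2 dB → 2/2 = 1 dB after compression, so the compressed level is -13.4 + 1 = -12.4 dBFS.
Make-up = target − compressed = -0.4 − (-12.4) = 12 dB.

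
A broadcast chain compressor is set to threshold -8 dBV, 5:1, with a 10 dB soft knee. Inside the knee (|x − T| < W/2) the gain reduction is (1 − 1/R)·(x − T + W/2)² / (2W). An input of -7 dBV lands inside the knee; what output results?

x − T + W/2 = -7 − (-8) + 5 = 6.
GR = (1 − 1/5) × 6² / 20 = 0.8 × 36 / 20 = 1.44 dB.
Output = -7 − 1.44 = -8.44 dBV.

-8.44 dBV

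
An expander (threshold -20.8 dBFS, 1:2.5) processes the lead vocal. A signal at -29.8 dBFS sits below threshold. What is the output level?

The input is 9 dB below the -20.8 dBFS threshold.
A 1:2.5 expander multiplies undershoot by 2.5: 9 × 2.5 = 22.5 dB below threshold.
Output = -20.8 − 22.5 = -43.3 dBFS.

-43.3 dBFS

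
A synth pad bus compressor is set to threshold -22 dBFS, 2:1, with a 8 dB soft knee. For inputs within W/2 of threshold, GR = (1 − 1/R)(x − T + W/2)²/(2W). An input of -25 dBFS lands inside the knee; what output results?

-25.03125 dBFS

x − T + W/2 = -25 − (-22) + 4 = 1.
GR = (1 − 1/2) × 1² / 16 = 0.5 × 1 / 16 = 0.03125 dB.
Output = -25 − 0.03125 = -25.03125 dBFS.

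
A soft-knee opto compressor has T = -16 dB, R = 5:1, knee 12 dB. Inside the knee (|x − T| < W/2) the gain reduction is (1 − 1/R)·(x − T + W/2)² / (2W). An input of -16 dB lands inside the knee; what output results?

-17.2 dB

x − T + W/2 = -16 − (-16) + 6 = 6.
GR = (1 − 1/5) × 6² / 24 = 0.8 × 36 / 24 = 1.2 dB.
Output = -16 − 1.2 = -17.2 dB.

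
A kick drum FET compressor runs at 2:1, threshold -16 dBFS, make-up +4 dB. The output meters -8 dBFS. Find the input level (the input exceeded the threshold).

Stripping the +4 dB make-up gives -12 dBFS at the gain stage.
Post-compression overshoot = -12 − (-16) = 4 dB.
Input overshoot = R × output overshoot = 8 dB → input = -16 + 8 = -8 dBFS.

-8 dBFS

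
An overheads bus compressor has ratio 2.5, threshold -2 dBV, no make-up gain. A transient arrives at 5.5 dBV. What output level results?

1 dBV

Overshoot: 5.5 − (-2) = 7.5 dB.
2.5:1 compression reduces that to 7.5/2.5 = 3 dB over.
So the level is -2 + 3 = 1 dBV.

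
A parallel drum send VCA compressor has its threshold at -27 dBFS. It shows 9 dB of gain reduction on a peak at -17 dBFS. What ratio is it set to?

10:1

Input overshoot = -17 − (-27) = 10 dB.
Output overshoot = 10 − 9 = 1 dB.
Ratio = input overshoot / output overshoot = 10 / 1 = 10.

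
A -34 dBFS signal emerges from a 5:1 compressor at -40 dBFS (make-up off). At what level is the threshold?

Gain reduction = -34 − (-40) = 6 dB; output overshoot = GR / (R − 1) = 6 / 4 = 1.5 dB.
Threshold = output − output overshoot = -40 − 1.5 = -41.5 dBFS.

-41.5 dBFS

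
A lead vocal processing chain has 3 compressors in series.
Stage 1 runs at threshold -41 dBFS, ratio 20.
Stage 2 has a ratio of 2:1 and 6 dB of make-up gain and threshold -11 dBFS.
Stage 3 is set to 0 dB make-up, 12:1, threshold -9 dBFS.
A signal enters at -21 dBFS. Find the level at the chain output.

Stage 1: -21 dBFS is 20 dB over -41 dBFS; at 20:1 that becomes 1 dB over, giving -40 dBFS.
Stage 2: -40 dBFS ≤ -11 dBFS, so stage 2 doesn't engage; make-up brings it to -34 dBFS.
Stage 3: -34 dBFS ≤ -9 dBFS, so stage 3 doesn't engage; output -34 dBFS.

-34 dBFS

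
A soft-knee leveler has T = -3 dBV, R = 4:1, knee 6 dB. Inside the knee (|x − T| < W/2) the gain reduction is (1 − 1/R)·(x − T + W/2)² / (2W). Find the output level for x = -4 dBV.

x − T + W/2 = -4 − (-3) + 3 = 2.
GR = (1 − 1/4) × 2² / 12 = 0.75 × 4 / 12 = 0.25 dB.
Output = -4 − 0.25 = -4.25 dBV.

-4.25 dBV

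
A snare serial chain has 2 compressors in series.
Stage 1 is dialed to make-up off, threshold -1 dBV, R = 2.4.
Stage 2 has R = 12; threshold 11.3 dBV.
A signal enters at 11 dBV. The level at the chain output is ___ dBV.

4 dBV

Stage 1: 11 dBV is 12 dB over -1 dBV; at 2.4:1 that becomes 5 dB over, giving 4 dBV.
Stage 2: below threshold (4 ≤ 11.3); passes unchanged; output 4 dBV.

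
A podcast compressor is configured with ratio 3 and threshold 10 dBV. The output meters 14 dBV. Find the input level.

22 dBV

That's 4 dB above the 10 dBV threshold.
Input overshoot = R × output overshoot = 12 dB → input = 10 + 12 = 22 dBV.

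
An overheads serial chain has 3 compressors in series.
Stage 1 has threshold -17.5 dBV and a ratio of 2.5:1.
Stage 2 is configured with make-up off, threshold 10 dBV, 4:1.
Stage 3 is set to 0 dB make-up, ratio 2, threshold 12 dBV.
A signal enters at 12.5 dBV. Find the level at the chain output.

-5.5 dBV

Stage 1: 30 dB above -17.5 dBV, reduced 2.5:1 to 12 dB above → -5.5 dBV.
Stage 2: below threshold (-5.5 ≤ 10); passes unchanged; output -5.5 dBV.
Stage 3: -5.5 dBV is at or below the 12 dBV threshold — no compression; output -5.5 dBV.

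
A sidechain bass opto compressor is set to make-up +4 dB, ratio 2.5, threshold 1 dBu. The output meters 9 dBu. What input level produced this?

Before make-up, the level was 9 − 4 = 5 dBu.
The compressed level sits 5 − 1 = 4 dB over threshold.
Input overshoot = R × output overshoot = 10 dB → input = 1 + 10 = 11 dBu.

11 dBu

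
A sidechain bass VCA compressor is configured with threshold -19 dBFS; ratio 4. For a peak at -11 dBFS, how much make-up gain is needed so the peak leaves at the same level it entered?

Without make-up, output = threshold + overshoot/4 = -19 + 2 = -17 dBFS.
Gap to target: 6 dB.

6 dB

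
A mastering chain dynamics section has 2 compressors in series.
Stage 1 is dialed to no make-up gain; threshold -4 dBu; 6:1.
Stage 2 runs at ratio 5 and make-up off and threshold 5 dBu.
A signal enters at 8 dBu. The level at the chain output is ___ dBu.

-2 dBu

Stage 1: 12 dB above -4 dBu, reduced 6:1 to 2 dB above → -2 dBu.
Stage 2: -2 dBu is at or below the 5 dBu threshold — no compression; output -2 dBu.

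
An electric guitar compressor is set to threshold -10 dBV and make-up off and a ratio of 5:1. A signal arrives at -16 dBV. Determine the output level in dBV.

-16 dBV

-16 dBV is 6 dB below the -10 dBV threshold, so no gain reduction is applied.
Output = input = -16 dBV.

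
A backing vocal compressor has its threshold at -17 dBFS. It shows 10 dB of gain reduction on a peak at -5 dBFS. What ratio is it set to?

6:1

Input overshoot = -5 − (-17) = 12 dB.
Output overshoot = 12 − 10 = 2 dB.
Ratio = input overshoot / output overshoot = 12 / 2 = 6.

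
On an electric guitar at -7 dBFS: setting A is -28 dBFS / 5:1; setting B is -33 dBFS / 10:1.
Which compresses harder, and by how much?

A: 21 dB over, compressed to 4.2 dB over, so 16.8 dB of GR.
B: 26 dB over, compressed to 2.6 dB over, so 23.4 dB of GR.
B applies 6.6 dB more gain reduction.

B, by 6.6 dB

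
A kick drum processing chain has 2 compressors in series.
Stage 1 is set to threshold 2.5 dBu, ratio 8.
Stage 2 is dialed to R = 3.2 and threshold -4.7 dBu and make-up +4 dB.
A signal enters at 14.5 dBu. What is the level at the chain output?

2.01875 dBu

Stage 1: 12 dB above 2.5 dBu, reduced 8:1 to 1.5 dB above → 4 dBu.
Stage 2: 8.7 dB above -4.7 dBu, reduced 3.2:1 to 2.71875 dB above → -1.98125 dBu; +4 dB make-up → 2.01875 dBu.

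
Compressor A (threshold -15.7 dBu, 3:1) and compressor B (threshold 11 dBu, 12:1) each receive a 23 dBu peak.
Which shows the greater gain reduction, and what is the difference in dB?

A, by 14.8 dB

A: GR = 38.7 − 38.7/3 = 25.8 dB.
B: GR = 12 − 12/12 = 11 dB.
A applies 14.8 dB more gain reduction.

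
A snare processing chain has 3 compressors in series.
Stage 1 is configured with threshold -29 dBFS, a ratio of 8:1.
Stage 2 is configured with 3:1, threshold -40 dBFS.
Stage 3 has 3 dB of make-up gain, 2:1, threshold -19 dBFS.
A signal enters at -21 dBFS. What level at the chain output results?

Stage 1: -21 dBFS is 8 dB over -29 dBFS; at 8:1 that becomes 1 dB over, giving -28 dBFS.
Stage 2: 12 dB above -40 dBFS, reduced 3:1 to 4 dB above → -36 dBFS.
Stage 3: -36 dBFS ≤ -19 dBFS, so stage 3 doesn't engage; make-up brings it to -33 dBFS.

-33 dBFS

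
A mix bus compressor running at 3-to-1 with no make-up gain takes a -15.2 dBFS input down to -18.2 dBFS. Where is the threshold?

Input is 4.5 dB above T (since output overshoot × R = input overshoot: (-18.2 − T)·3 = -15.2 − T gives T = -19.7 dBFS).
Check: -19.7 + (-15.2 − (-19.7))/3 = -19.7 + 1.5 = -18.2 dBFS. ✓

-19.7 dBFS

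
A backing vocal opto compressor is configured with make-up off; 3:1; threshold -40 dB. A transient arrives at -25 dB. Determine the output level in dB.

-25 dB sits 15 dB over threshold.
3:1 compression reduces that to 15/3 = 5 dB over.
So the level is -40 + 5 = -35 dB.

-35 dB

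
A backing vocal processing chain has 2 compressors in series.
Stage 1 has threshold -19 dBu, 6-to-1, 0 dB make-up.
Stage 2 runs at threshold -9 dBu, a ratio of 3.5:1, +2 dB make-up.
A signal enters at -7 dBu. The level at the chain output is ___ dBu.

Stage 1: 12 dB above -19 dBu, reduced 6:1 to 2 dB above → -17 dBu.
Stage 2: -17 dBu ≤ -9 dBu, so stage 2 doesn't engage; make-up brings it to -15 dBu.

-15 dBu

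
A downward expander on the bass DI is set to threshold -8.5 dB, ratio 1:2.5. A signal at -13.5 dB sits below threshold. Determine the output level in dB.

-21 dB

The input is 5 dB below the -8.5 dB threshold.
A 1:2.5 expander multiplies undershoot by 2.5: 5 × 2.5 = 12.5 dB below threshold.
Output = -8.5 − 12.5 = -21 dB.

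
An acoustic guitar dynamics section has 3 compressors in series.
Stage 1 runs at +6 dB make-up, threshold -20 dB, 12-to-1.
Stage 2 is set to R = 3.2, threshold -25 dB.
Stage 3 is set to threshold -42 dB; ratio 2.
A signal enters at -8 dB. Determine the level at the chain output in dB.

Stage 1: -8 dB is 12 dB over -20 dB; at 12:1 that becomes 1 dB over, giving -19 dB; +6 dB make-up → -13 dB.
Stage 2: 12 dB above -25 dB, reduced 3.2:1 to 3.75 dB above → -21.25 dB.
Stage 3: -21.25 dB is 20.75 dB over -42 dB; at 2:1 that becomes 10.375 dB over, giving -31.625 dB.

-31.625 dB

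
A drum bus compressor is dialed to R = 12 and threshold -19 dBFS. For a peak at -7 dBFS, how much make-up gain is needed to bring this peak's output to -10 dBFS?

Overshoot 12 dB → 12/12 = 1 dB after compression, so the compressed level is -19 + 1 = -18 dBFS.
Make-up = target − compressed = -10 − (-18) = 8 dB.

8 dB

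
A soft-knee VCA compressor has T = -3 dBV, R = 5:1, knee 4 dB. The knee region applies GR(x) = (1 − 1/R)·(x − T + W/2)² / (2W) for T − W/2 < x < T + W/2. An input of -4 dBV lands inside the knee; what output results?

-4.1 dBV

x − T + W/2 = -4 − (-3) + 2 = 1.
GR = (1 − 1/5) × 1² / 8 = 0.8 × 1 / 8 = 0.1 dB.
Output = -4 − 0.1 = -4.1 dBV.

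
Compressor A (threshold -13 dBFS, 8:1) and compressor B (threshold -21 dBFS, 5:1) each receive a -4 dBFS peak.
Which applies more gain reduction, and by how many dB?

B, by 5.725 dB

A: 9 dB over, compressed to 1.125 dB over, so 7.875 dB of GR.
B: 17 dB over, compressed to 3.4 dB over, so 13.6 dB of GR.
Difference: 5.725 dB in favour of B.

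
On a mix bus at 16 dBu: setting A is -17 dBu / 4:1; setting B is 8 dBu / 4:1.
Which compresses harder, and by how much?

A, by 18.75 dB

A: GR = 33 − 33/4 = 24.75 dB.
B: GR = 8 − 8/4 = 6 dB.
A applies 18.75 dB more gain reduction.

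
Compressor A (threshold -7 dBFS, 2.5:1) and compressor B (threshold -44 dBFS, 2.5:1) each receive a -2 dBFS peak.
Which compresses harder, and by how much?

B, by 22.2 dB

A: GR = 5 − 5/2.5 = 3 dB.
B: GR = 42 − 42/2.5 = 25.2 dB.
Difference: 22.2 dB in favour of B.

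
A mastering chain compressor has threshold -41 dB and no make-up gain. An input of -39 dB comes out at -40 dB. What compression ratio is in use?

Input overshoot = -39 − (-41) = 2 dB; output overshoot = -40 − (-41) = 1 dB.
Ratio = 2 / 1 = 2.

2:1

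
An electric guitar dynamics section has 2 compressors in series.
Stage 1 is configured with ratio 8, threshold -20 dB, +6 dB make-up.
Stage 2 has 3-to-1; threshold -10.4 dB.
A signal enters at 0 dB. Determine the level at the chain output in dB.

Stage 1: 0 dB is 20 dB over -20 dB; at 8:1 that becomes 2.5 dB over, giving -17.5 dB; +6 dB make-up → -11.5 dB.
Stage 2: below threshold (-11.5 ≤ -10.4); passes unchanged; output -11.5 dB.

-11.5 dB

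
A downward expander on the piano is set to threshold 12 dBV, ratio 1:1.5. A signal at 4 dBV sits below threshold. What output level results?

0 dBV

Below threshold, a 1:1.5 expander applies gain = (1.5−1)×(T − x) of attenuation.
(1.5−1) × 8 = 4 dB, so output = 4 − 4 = 0 dBV.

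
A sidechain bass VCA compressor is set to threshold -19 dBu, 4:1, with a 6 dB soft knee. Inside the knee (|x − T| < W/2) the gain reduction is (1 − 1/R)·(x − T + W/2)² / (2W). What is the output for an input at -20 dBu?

x − T + W/2 = -20 − (-19) + 3 = 2.
GR = (1 − 1/4) × 2² / 12 = 0.75 × 4 / 12 = 0.25 dB.
Output = -20 − 0.25 = -20.25 dBu.

-20.25 dBu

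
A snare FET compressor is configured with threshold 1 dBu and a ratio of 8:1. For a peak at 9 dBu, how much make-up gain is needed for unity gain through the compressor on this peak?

7 dB

Overshoot 8 dB → 8/8 = 1 dB after compression, so the compressed level is 1 + 1 = 2 dBu.
Make-up = target − compressed = 9 − 2 = 7 dB.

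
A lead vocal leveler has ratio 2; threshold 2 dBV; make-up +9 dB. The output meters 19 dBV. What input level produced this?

18 dBV

Before make-up, the level was 19 − 9 = 10 dBV.
The compressed level sits 10 − 2 = 8 dB over threshold.
Undo the ratio: input overshoot = 8 × 2 = 16 dB, giving input = 18 dBV.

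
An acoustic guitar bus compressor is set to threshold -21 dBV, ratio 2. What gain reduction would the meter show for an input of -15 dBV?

Overshoot = -15 − (-21) = 6 dB.
At 2:1, output sits 6/2 = 3 dB above threshold.
So the signal is attenuated by 6 − 3 = 3 dB.

3 dB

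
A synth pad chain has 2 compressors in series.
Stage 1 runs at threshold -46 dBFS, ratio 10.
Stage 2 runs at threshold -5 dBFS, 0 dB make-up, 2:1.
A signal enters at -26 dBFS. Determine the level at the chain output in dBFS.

Stage 1: overshoot 20 dB → 20/10 = 2 dB → -44 dBFS.
Stage 2: below threshold (-44 ≤ -5); passes unchanged; output -44 dBFS.

-44 dBFS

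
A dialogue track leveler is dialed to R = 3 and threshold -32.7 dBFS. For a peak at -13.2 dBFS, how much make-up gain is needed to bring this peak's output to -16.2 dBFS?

10 dB

The peak compresses to -32.7 + 19.5/3 = -26.2 dBFS.
To reach -16.2 dBFS requires -16.2 − (-26.2) = 10 dB of make-up.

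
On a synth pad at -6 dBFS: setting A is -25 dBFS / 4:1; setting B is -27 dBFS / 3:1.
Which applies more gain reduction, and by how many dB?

A: 19 dB over, compressed to 4.75 dB over, so 14.25 dB of GR.
B: 21 dB over, compressed to 7 dB over, so 14 dB of GR.
A applies 0.25 dB more gain reduction.

A, by 0.25 dB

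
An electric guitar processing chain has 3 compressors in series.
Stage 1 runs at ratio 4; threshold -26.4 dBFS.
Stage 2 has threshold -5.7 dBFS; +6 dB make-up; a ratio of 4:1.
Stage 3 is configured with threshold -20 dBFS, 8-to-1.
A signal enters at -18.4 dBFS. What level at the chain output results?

Stage 1: 8 dB above -26.4 dBFS, reduced 4:1 to 2 dB above → -24.4 dBFS.
Stage 2: below threshold (-24.4 ≤ -5.7); passes unchanged; make-up brings it to -18.4 dBFS.
Stage 3: overshoot 1.6 dB → 1.6/8 = 0.2 dB → -19.8 dBFS.

-19.8 dBFS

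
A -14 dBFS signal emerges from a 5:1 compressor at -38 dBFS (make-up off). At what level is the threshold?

-44 dBFS

Gain reduction = -14 − (-38) = 24 dB; output overshoot = GR / (R − 1) = 24 / 4 = 6 dB.
Threshold = output − output overshoot = -38 − 6 = -44 dBFS.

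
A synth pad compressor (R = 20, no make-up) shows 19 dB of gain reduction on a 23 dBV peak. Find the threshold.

3 dBV

Input is 20 dB above T (since output overshoot × R = input overshoot: (4 − T)·20 = 23 − T gives T = 3 dBV).
Check: 3 + (23 − 3)/20 = 3 + 1 = 4 dBV. ✓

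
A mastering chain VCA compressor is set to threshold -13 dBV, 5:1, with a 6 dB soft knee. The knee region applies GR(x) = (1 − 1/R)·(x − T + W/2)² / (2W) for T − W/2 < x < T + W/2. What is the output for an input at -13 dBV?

x − T + W/2 = -13 − (-13) + 3 = 3.
GR = (1 − 1/5) × 3² / 12 = 0.8 × 9 / 12 = 0.6 dB.
Output = -13 − 0.6 = -13.6 dBV.

-13.6 dBV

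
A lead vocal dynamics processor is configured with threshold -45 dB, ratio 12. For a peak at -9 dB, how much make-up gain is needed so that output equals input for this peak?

Without make-up, output = threshold + overshoot/12 = -45 + 3 = -42 dB.
Gap to target: 33 dB.

33 dB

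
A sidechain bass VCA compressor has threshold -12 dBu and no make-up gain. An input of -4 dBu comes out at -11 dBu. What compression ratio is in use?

Input overshoot = -4 − (-12) = 8 dB; output overshoot = -11 − (-12) = 1 dB.
Ratio = 8 / 1 = 8.

8:1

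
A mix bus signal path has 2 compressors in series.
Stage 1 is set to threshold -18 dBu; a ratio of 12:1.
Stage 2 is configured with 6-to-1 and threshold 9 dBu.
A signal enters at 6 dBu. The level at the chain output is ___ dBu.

-16 dBu

Stage 1: 24 dB above -18 dBu, reduced 12:1 to 2 dB above → -16 dBu.
Stage 2: -16 dBu is at or below the 9 dBu threshold — no compression; output -16 dBu.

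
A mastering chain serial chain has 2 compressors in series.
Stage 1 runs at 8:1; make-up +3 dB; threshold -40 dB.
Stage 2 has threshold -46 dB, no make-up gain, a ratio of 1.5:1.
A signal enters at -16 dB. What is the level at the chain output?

-38 dB

Stage 1: -16 dB is 24 dB over -40 dB; at 8:1 that becomes 3 dB over, giving -37 dB; +3 dB make-up → -34 dB.
Stage 2: overshoot 12 dB → 12/1.5 = 8 dB → -38 dB.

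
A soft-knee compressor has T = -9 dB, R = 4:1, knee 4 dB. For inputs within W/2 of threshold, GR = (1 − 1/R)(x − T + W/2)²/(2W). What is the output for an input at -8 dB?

x − T + W/2 = -8 − (-9) + 2 = 3.
GR = (1 − 1/4) × 3² / 8 = 0.75 × 9 / 8 = 0.84375 dB.
Output = -8 − 0.84375 = -8.84375 dB.

-8.84375 dB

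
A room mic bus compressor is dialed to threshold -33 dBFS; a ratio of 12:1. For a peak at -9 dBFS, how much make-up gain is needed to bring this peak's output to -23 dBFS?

8 dB

Overshoot 24 dB → 24/12 = 2 dB after compression, so the compressed level is -33 + 2 = -31 dBFS.
Make-up = target − compressed = -23 − (-31) = 8 dB.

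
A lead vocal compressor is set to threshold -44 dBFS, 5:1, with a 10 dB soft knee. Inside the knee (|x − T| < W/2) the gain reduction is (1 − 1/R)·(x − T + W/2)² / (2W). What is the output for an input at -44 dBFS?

-45 dBFS

x − T + W/2 = -44 − (-44) + 5 = 5.
GR = (1 − 1/5) × 5² / 20 = 0.8 × 25 / 20 = 1 dB.
Output = -44 − 1 = -45 dBFS.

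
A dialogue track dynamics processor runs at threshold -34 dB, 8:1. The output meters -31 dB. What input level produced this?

-10 dB

Post-compression overshoot = -31 − (-34) = 3 dB.
Input overshoot = R × output overshoot = 24 dB → input = -34 + 24 = -10 dB.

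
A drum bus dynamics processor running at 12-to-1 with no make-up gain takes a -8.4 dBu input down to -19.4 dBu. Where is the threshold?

Let T be the threshold. Output overshoot = (input overshoot)/R, so -19.4 − T = (-8.4 − T)/12.
12·(-19.4 − T) = -8.4 − T → 11·T = -232.8 − (-8.4) = -224.4.
T = -224.4/11 = -20.4 dBu.

-20.4 dBu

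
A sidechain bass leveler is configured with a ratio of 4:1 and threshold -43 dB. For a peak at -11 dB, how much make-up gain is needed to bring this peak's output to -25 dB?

Overshoot 32 dB → 32/4 = 8 dB after compression, so the compressed level is -43 + 8 = -35 dB.
Make-up = target − compressed = -25 − (-35) = 10 dB.

10 dB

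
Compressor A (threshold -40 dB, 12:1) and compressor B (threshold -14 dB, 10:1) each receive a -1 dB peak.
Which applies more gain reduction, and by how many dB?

A, by 24.05 dB

A: GR = 39 − 39/12 = 35.75 dB.
B: GR = 13 − 13/10 = 11.7 dB.
A reduces 24.05 dB more.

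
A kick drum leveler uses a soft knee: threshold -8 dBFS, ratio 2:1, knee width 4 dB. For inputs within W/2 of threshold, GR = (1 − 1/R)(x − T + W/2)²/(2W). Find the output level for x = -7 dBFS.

-7.5625 dBFS

x − T + W/2 = -7 − (-8) + 2 = 3.
GR = (1 − 1/2) × 3² / 8 = 0.5 × 9 / 8 = 0.5625 dB.
Output = -7 − 0.5625 = -7.5625 dBFS.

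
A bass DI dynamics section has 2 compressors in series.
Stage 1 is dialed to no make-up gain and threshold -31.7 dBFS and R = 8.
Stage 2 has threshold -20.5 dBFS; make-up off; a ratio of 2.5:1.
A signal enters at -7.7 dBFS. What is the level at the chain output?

-28.7 dBFS

Stage 1: overshoot 24 dB → 24/8 = 3 dB → -28.7 dBFS.
Stage 2: -28.7 dBFS is at or below the -20.5 dBFS threshold — no compression; output -28.7 dBFS.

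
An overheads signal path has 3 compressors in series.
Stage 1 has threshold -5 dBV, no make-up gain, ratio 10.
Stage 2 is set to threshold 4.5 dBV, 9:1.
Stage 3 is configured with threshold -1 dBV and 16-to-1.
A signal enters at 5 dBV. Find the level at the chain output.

Stage 1: overshoot 10 dB → 10/10 = 1 dB → -4 dBV.
Stage 2: below threshold (-4 ≤ 4.5); passes unchanged; output -4 dBV.
Stage 3: -4 dBV ≤ -1 dBV, so stage 3 doesn't engage; output -4 dBV.

-4 dBV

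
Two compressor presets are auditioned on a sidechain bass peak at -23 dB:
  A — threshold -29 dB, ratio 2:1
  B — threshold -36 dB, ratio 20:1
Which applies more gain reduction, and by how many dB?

B, by 9.35 dB

A: GR = 6 − 6/2 = 3 dB.
B: GR = 13 − 13/20 = 12.35 dB.
B applies 9.35 dB more gain reduction.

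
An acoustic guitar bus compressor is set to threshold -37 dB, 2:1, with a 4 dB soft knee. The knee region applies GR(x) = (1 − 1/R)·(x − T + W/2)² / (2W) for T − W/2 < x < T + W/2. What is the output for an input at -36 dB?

x − T + W/2 = -36 − (-37) + 2 = 3.
GR = (1 − 1/2) × 3² / 8 = 0.5 × 9 / 8 = 0.5625 dB.
Output = -36 − 0.5625 = -36.5625 dB.

-36.5625 dB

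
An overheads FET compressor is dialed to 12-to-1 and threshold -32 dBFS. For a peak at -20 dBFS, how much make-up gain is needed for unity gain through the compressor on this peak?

11 dB

The peak compresses to -32 + 12/12 = -31 dBFS.
To reach -20 dBFS requires -20 − (-31) = 11 dB of make-up.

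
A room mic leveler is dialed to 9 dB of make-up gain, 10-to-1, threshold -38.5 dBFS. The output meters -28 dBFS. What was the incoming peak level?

Stripping the +9 dB make-up gives -37 dBFS at the gain stage.
That's 1.5 dB above the -38.5 dBFS threshold.
Undo the ratio: input overshoot = 1.5 × 10 = 15 dB, giving input = -23.5 dBFS.

-23.5 dBFS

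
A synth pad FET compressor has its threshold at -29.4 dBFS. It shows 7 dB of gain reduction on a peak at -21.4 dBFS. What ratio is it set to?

Input overshoot = -21.4 − (-29.4) = 8 dB.
Output overshoot = 8 − 7 = 1 dB.
Ratio = input overshoot / output overshoot = 8 / 1 = 8.

8:1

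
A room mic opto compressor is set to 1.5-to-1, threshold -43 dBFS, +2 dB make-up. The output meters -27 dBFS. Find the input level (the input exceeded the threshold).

Before make-up, the level was -27 − 2 = -29 dBFS.
Post-compression overshoot = -29 − (-43) = 14 dB.
Input overshoot = R × output overshoot = 21 dB → input = -43 + 21 = -22 dBFS.

-22 dBFS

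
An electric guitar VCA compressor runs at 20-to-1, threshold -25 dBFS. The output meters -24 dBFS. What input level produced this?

-5 dBFS

Post-compression overshoot = -24 − (-25) = 1 dB.
Before 20:1 compression the overshoot was 1 × 20 = 20 dB, so input = -25 + 20 = -5 dBFS.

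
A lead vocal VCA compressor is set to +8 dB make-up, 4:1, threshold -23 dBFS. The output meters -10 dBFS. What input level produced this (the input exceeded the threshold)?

Remove make-up: -10 − 8 = -18 dBFS.
That's 5 dB above the -23 dBFS threshold.
Undo the ratio: input overshoot = 5 × 4 = 20 dB, giving input = -3 dBFS.

-3 dBFS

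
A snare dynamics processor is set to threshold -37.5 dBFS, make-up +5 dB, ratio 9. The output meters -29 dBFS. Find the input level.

Stripping the +5 dB make-up gives -34 dBFS at the gain stage.
That's 3.5 dB above the -37.5 dBFS threshold.
Input overshoot = R × output overshoot = 31.5 dB → input = -37.5 + 31.5 = -6 dBFS.

-6 dBFS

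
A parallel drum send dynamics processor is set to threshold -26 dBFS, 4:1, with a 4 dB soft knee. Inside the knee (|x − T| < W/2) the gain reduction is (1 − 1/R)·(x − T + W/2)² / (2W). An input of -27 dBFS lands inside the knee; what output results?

x − T + W/2 = -27 − (-26) + 2 = 1.
GR = (1 − 1/4) × 1² / 8 = 0.75 × 1 / 8 = 0.09375 dB.
Output = -27 − 0.09375 = -27.09375 dBFS.

-27.09375 dBFS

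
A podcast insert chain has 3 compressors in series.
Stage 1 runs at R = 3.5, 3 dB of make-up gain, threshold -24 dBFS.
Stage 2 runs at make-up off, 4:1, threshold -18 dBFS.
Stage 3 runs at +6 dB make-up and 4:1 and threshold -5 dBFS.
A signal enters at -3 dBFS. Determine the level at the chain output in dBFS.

Stage 1: -3 dBFS is 21 dB over -24 dBFS; at 3.5:1 that becomes 6 dB over, giving -18 dBFS; +3 dB make-up → -15 dBFS.
Stage 2: 3 dB above -18 dBFS, reduced 4:1 to 0.75 dB above → -17.25 dBFS.
Stage 3: -17.25 dBFS ≤ -5 dBFS, so stage 3 doesn't engage; make-up brings it to -11.25 dBFS.

-11.25 dBFS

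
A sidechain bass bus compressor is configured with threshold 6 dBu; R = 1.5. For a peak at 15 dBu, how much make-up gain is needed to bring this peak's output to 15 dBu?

3 dB

The peak compresses to 6 + 9/1.5 = 12 dBu.
To reach 15 dBu requires 15 − 12 = 3 dB of make-up.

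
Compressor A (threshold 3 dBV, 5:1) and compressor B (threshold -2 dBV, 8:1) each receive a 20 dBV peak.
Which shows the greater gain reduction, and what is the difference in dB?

A: overshoot 17 dB → output overshoot 3.4 dB → GR 13.6 dB.
B: overshoot 22 dB → output overshoot 2.75 dB → GR 19.25 dB.
B reduces 5.65 dB more.

B, by 5.65 dB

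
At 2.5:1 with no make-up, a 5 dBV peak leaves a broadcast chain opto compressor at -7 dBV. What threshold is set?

Let T be the threshold. Output overshoot = (input overshoot)/R, so -7 − T = (5 − T)/2.5.
2.5·(-7 − T) = 5 − T → 1.5·T = -17.5 − 5 = -22.5.
T = -22.5/1.5 = -15 dBV.

-15 dBV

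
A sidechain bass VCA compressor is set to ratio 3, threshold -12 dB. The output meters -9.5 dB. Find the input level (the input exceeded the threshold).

-4.5 dB

The compressed level sits -9.5 − (-12) = 2.5 dB over threshold.
Before 3:1 compression the overshoot was 2.5 × 3 = 7.5 dB, so input = -12 + 7.5 = -4.5 dB.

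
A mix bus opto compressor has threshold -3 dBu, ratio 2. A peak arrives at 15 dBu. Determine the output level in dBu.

6 dBu

Overshoot: 15 − (-3) = 18 dB.
At 2:1 the overshoot is divided by 2, leaving 9 dB above threshold.
Output = -3 + 9 = 6 dBu.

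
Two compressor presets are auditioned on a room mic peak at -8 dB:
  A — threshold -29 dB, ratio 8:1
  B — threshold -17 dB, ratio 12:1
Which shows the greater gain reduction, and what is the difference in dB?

A, by 10.125 dB

A: overshoot 21 dB → output overshoot 2.625 dB → GR 18.375 dB.
B: overshoot 9 dB → output overshoot 0.75 dB → GR 8.25 dB.
A applies 10.125 dB more gain reduction.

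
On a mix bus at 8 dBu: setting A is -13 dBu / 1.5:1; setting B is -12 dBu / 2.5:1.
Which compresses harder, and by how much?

A: overshoot 21 dB → output overshoot 14 dB → GR 7 dB.
B: overshoot 20 dB → output overshoot 8 dB → GR 12 dB.
B applies 5 dB more gain reduction.

B, by 5 dB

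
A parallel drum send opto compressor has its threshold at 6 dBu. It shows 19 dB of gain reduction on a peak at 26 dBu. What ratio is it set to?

20:1

Input overshoot = 26 − 6 = 20 dB.
Output overshoot = 20 − 19 = 1 dB.
Ratio = input overshoot / output overshoot = 20 / 1 = 20.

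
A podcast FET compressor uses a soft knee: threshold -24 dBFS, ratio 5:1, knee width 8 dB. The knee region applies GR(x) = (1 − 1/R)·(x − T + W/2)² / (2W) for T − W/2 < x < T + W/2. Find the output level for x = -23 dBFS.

-24.25 dBFS

x − T + W/2 = -23 − (-24) + 4 = 5.
GR = (1 − 1/5) × 5² / 16 = 0.8 × 25 / 16 = 1.25 dB.
Output = -23 − 1.25 = -24.25 dBFS.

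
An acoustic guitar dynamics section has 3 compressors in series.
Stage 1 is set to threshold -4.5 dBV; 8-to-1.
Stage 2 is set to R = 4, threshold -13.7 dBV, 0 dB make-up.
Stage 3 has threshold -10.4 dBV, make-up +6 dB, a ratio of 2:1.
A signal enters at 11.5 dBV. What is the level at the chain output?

-4.9 dBV

Stage 1: overshoot 16 dB → 16/8 = 2 dB → -2.5 dBV.
Stage 2: overshoot 11.2 dB → 11.2/4 = 2.8 dB → -10.9 dBV.
Stage 3: below threshold (-10.9 ≤ -10.4); passes unchanged; make-up brings it to -4.9 dBV.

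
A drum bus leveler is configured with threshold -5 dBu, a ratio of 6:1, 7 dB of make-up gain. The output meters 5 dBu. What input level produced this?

Stripping the +7 dB make-up gives -2 dBu at the gain stage.
Post-compression overshoot = -2 − (-5) = 3 dB.
Input overshoot = R × output overshoot = 18 dB → input = -5 + 18 = 13 dBu.

13 dBu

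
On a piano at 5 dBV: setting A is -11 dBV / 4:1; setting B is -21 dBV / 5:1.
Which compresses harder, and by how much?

B, by 8.8 dB

A: 16 dB over, compressed to 4 dB over, so 12 dB of GR.
B: 26 dB over, compressed to 5.2 dB over, so 20.8 dB of GR.
Difference: 8.8 dB in favour of B.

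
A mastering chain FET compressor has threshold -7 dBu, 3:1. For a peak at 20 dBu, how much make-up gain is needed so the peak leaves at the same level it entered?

Overshoot 27 dB → 27/3 = 9 dB after compression, so the compressed level is -7 + 9 = 2 dBu.
Make-up = target − compressed = 20 − 2 = 18 dB.

18 dB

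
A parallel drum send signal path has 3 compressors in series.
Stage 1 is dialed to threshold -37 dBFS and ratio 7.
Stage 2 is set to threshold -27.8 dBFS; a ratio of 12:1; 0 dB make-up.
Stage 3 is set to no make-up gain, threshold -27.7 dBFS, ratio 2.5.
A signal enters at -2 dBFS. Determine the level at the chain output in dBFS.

-32 dBFS

Stage 1: overshoot 35 dB → 35/7 = 5 dB → -32 dBFS.
Stage 2: -32 dBFS is at or below the -27.8 dBFS threshold — no compression; output -32 dBFS.
Stage 3: below threshold (-32 ≤ -27.7); passes unchanged; output -32 dBFS.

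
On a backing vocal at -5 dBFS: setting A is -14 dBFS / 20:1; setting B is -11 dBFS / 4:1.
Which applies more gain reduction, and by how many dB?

A: overshoot 9 dB → output overshoot 0.45 dB → GR 8.55 dB.
B: overshoot 6 dB → output overshoot 1.5 dB → GR 4.5 dB.
A reduces 4.05 dB more.

A, by 4.05 dB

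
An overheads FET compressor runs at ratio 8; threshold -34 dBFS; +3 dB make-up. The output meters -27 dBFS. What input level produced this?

-2 dBFS

Before make-up, the level was -27 − 3 = -30 dBFS.
That's 4 dB above the -34 dBFS threshold.
Undo the ratio: input overshoot = 4 × 8 = 32 dB, giving input = -2 dBFS.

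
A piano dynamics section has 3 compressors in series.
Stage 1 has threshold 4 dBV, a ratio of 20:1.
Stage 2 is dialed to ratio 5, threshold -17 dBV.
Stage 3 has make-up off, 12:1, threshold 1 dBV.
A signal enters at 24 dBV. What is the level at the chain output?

-12.6 dBV

Stage 1: overshoot 20 dB → 20/20 = 1 dB → 5 dBV.
Stage 2: 22 dB above -17 dBV, reduced 5:1 to 4.4 dB above → -12.6 dBV.
Stage 3: below threshold (-12.6 ≤ 1); passes unchanged; output -12.6 dBV.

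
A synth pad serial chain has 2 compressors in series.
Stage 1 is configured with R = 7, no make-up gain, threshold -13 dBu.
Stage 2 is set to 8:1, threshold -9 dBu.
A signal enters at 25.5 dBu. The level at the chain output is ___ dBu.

Stage 1: overshoot 38.5 dB → 38.5/7 = 5.5 dB → -7.5 dBu.
Stage 2: 1.5 dB above -9 dBu, reduced 8:1 to 0.1875 dB above → -8.8125 dBu.

-8.8125 dBu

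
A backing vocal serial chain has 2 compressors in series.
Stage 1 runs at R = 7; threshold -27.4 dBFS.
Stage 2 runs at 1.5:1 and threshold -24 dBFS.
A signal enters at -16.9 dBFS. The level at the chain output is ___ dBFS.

-25.9 dBFS

Stage 1: -16.9 dBFS is 10.5 dB over -27.4 dBFS; at 7:1 that becomes 1.5 dB over, giving -25.9 dBFS.
Stage 2: -25.9 dBFS is at or below the -24 dBFS threshold — no compression; output -25.9 dBFS.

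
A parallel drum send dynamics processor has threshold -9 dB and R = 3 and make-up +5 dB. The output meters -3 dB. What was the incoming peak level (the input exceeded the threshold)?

Stripping the +5 dB make-up gives -8 dB at the gain stage.
The compressed level sits -8 − (-9) = 1 dB over threshold.
Input overshoot = R × output overshoot = 3 dB → input = -9 + 3 = -6 dB.

-6 dB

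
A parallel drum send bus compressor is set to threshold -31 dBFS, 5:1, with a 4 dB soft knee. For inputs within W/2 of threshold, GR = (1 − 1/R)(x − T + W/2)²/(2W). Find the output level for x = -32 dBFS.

x − T + W/2 = -32 − (-31) + 2 = 1.
GR = (1 − 1/5) × 1² / 8 = 0.8 × 1 / 8 = 0.1 dB.
Output = -32 − 0.1 = -32.1 dBFS.

-32.1 dBFS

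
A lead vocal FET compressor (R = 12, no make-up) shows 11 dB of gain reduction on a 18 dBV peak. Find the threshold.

6 dBV

Input is 12 dB above T (since output overshoot × R = input overshoot: (7 − T)·12 = 18 − T gives T = 6 dBV).
Check: 6 + (18 − 6)/12 = 6 + 1 = 7 dBV. ✓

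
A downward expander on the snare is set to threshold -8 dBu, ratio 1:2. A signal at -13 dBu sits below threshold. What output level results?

-18 dBu

Below threshold, a 1:2 expander applies gain = (2−1)×(T − x) of attenuation.
(2−1) × 5 = 5 dB, so output = -13 − 5 = -18 dBu.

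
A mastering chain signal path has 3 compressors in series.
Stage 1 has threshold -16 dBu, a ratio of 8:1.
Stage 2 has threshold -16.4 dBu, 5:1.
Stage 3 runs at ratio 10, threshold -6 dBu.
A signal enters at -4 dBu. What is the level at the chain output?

Stage 1: -4 dBu is 12 dB over -16 dBu; at 8:1 that becomes 1.5 dB over, giving -14.5 dBu.
Stage 2: 1.9 dB above -16.4 dBu, reduced 5:1 to 0.38 dB above → -16.02 dBu.
Stage 3: below threshold (-16.02 ≤ -6); passes unchanged; output -16.02 dBu.

-16.02 dBu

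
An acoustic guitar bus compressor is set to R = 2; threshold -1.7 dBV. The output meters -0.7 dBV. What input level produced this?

That's 1 dB above the -1.7 dBV threshold.
Before 2:1 compression the overshoot was 1 × 2 = 2 dB, so input = -1.7 + 2 = 0.3 dBV.

0.3 dBV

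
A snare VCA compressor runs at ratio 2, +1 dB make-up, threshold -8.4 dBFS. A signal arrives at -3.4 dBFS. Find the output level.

-4.9 dBFS

-3.4 dBFS sits 5 dB over threshold.
The 5 dB excess becomes 2.5 dB after 2:1 reduction.
Output = -8.4 + 2.5 = -5.9 dBFS; make-up adds 1 dB, giving -4.9 dBFS.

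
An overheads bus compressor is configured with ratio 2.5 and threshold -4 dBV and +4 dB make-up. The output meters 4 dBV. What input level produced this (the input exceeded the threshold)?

Before make-up, the level was 4 − 4 = 0 dBV.
Post-compression overshoot = 0 − (-4) = 4 dB.
Input overshoot = R × output overshoot = 10 dB → input = -4 + 10 = 6 dBV.

6 dBV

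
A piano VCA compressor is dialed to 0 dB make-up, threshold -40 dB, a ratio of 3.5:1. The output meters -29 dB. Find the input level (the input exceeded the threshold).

-1.5 dB

The compressed level sits -29 − (-40) = 11 dB over threshold.
Undo the ratio: input overshoot = 11 × 3.5 = 38.5 dB, giving input = -1.5 dB.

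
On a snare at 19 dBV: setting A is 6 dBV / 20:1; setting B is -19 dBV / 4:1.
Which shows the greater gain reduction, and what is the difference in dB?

B, by 16.15 dB

A: GR = 13 − 13/20 = 12.35 dB.
B: GR = 38 − 38/4 = 28.5 dB.
B applies 16.15 dB more gain reduction.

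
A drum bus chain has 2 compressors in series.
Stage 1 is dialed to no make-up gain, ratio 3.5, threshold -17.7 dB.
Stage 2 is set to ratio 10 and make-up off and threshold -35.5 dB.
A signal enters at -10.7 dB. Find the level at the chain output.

-33.52 dB

Stage 1: 7 dB above -17.7 dB, reduced 3.5:1 to 2 dB above → -15.7 dB.
Stage 2: -15.7 dB is 19.8 dB over -35.5 dB; at 10:1 that becomes 1.98 dB over, giving -33.52 dB.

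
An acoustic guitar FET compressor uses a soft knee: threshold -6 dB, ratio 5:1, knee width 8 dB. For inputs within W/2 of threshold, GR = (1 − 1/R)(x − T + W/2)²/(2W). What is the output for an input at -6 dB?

-6.8 dB

x − T + W/2 = -6 − (-6) + 4 = 4.
GR = (1 − 1/5) × 4² / 16 = 0.8 × 16 / 16 = 0.8 dB.
Output = -6 − 0.8 = -6.8 dB.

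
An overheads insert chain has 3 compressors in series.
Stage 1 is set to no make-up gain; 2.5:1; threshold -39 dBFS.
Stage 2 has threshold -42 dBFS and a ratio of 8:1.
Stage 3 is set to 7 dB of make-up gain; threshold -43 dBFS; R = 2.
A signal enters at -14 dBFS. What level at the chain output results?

-34.6875 dBFS

Stage 1: -14 dBFS is 25 dB over -39 dBFS; at 2.5:1 that becomes 10 dB over, giving -29 dBFS.
Stage 2: -29 dBFS is 13 dB over -42 dBFS; at 8:1 that becomes 1.625 dB over, giving -40.375 dBFS.
Stage 3: -40.375 dBFS is 2.625 dB over -43 dBFS; at 2:1 that becomes 1.3125 dB over, giving -41.6875 dBFS; +7 dB make-up → -34.6875 dBFS.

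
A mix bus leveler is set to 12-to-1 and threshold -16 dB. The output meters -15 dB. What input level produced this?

Post-compression overshoot = -15 − (-16) = 1 dB.
Undo the ratio: input overshoot = 1 × 12 = 12 dB, giving input = -4 dB.

-4 dB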